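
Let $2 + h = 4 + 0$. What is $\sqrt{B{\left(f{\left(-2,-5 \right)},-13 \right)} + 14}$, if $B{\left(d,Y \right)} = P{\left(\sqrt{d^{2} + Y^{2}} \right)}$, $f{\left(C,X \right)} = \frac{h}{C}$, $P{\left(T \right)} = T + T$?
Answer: $\sqrt{14 + 2 \sqrt{170}} \approx 6.3306$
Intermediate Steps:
$h = 2$ ($h = -2 + \left(4 + 0\right) = -2 + 4 = 2$)
$P{\left(T \right)} = 2 T$
$f{\left(C,X \right)} = \frac{2}{C}$
$B{\left(d,Y \right)} = 2 \sqrt{Y^{2} + d^{2}}$ ($B{\left(d,Y \right)} = 2 \sqrt{d^{2} + Y^{2}} = 2 \sqrt{Y^{2} + d^{2}}$)
$\sqrt{B{\left(f{\left(-2,-5 \right)},-13 \right)} + 14} = \sqrt{2 \sqrt{\left(-13\right)^{2} + \left(\frac{2}{-2}\right)^{2}} + 14} = \sqrt{2 \sqrt{169 + \left(2 \left(- \frac{1}{2}\right)\right)^{2}} + 14} = \sqrt{2 \sqrt{169 + \left(-1\right)^{2}} + 14} = \sqrt{2 \sqrt{169 + 1} + 14} = \sqrt{2 \sqrt{170} + 14} = \sqrt{14 + 2 \sqrt{170}}$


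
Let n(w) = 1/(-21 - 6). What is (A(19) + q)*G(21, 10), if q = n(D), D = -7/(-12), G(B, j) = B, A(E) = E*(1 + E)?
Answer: 71813/9 ≈ 7979.2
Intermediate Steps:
D = 7/12 (D = -7*(-1/12) = 7/12 ≈ 0.58333)
n(w) = -1/27 (n(w) = 1/(-27) = -1/27)
q = -1/27 ≈ -0.037037
(A(19) + q)*G(21, 10) = (19*(1 + 19) - 1/27)*21 = (19*20 - 1/27)*21 = (380 - 1/27)*21 = (10259/27)*21 = 71813/9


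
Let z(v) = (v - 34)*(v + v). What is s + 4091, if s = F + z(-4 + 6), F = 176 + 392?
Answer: 4531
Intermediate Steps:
F = 568
z(v) = 2*v*(-34 + v) (z(v) = (-34 + v)*(2*v) = 2*v*(-34 + v))
s = 440 (s = 568 + 2*(-4 + 6)*(-34 + (-4 + 6)) = 568 + 2*2*(-34 + 2) = 568 + 2*2*(-32) = 568 - 128 = 440)
s + 4091 = 440 + 4091 = 4531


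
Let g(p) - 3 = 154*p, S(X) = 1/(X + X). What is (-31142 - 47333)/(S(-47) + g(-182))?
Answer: 101050/36087 ≈ 2.8002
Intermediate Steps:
S(X) = 1/(2*X)
g(p) = 3 + 154*p
(-31142 - 47333)/(S(-47) + g(-182)) = (-31142 - 47333)/((1/2)/(-47) + (3 + 154*(-182))) = -78475/((1/2)*(-1/47) + (3 - 28028)) = -78475/(-1/94 - 28025) = -78475/(-2634351/94) = -78475*(-94/2634351) = 101050/36087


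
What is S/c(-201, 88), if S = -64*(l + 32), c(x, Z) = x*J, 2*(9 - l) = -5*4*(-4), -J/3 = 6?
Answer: -32/1809 ≈ -0.017689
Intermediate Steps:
J = -18 (J = -3*6 = -18)
l = -31 (l = 9 - (-5*4)*(-4)/2 = 9 - (-10)*(-4) = 9 - ½*80 = 9 - 40 = -31)
c(x, Z) = -18*x (c(x, Z) = x*(-18) = -18*x)
S = -64 (S = -64*(-31 + 32) = -64*1 = -64)
S/c(-201, 88) = -64/((-18*(-201))) = -64/3618 = -64*1/3618 = -32/1809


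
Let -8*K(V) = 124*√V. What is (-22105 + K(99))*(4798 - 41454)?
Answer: 810280880 + 1704504*√11 ≈ 8.1593e+8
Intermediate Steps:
K(V) = -31*√V/2
(-22105 + K(99))*(4798 - 41454) = (-22105 - 93*√11/2)*(4798 - 41454) = (-22105 - 93*√11/2)*(-36656) = 810280880 + 1704504*√11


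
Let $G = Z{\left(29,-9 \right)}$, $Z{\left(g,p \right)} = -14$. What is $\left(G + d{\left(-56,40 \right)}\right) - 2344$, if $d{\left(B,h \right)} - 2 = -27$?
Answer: $-2383$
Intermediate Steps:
$d{\left(B,h \right)} = -25$ ($d{\left(B,h \right)} = 2 - 27 = -25$)
$G = -14$
$\left(G + d{\left(-56,40 \right)}\right) - 2344 = \left(-14 - 25\right) - 2344 = -39 - 2344 = -2383$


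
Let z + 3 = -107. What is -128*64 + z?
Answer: -8302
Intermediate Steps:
z = -110 (z = -3 - 107 = -110)
-128*64 + z = -128*64 - 110 = -8192 - 110 = -8302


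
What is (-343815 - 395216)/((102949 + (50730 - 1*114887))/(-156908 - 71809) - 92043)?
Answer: 169028953227/21051837623 ≈ 8.0292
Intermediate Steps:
(-343815 - 395216)/((102949 + (50730 - 1*114887))/(-156908 - 71809) - 92043) = -739031/((102949 + (50730 - 114887))/(-228717) - 92043) = -739031/((102949 - 64157)*(-1/228717) - 92043) = -739031/(38792*(-1/228717) - 92043) = -739031/(-38792/228717 - 92043) = -739031/(-21051837623/228717) = -739031*(-228717/21051837623) = 169028953227/21051837623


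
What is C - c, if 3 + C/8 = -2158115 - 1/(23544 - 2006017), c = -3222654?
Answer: -27838460783162/1982473 ≈ -1.4042e+7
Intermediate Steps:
C = -34227285326504/1982473 (C = -24 + 8*(-2158115 - 1/(23544 - 2006017)) = -24 + 8*(-2158115 - 1/(-1982473)) = -24 + 8*(-2158115 - 1*(-1/1982473)) = -24 + 8*(-2158115 + 1/1982473) = -24 + 8*(-4278404718394/1982473) = -24 - 34227237747152/1982473 = -34227285326504/1982473 ≈ -1.7265e+7)
C - c = -34227285326504/1982473 - 1*(-3222654) = -34227285326504/1982473 + 3222654 = -27838460783162/1982473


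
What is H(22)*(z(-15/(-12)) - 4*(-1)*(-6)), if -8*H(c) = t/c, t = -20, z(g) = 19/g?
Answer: -1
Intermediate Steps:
H(c) = 5/(2*c) (H(c) = -(-5)/(2*c) = 5/(2*c))
H(22)*(z(-15/(-12)) - 4*(-1)*(-6)) = ((5/2)/22)*(19/((-15/(-12))) - 4*(-1)*(-6)) = ((5/2)*(1/22))*(19/((-15*(-1/12))) + 4*(-6)) = 5*(19/(5/4) - 24)/44 = 5*(19*(4/5) - 24)/44 = 5*(76/5 - 24)/44 = (5/44)*(-44/5) = -1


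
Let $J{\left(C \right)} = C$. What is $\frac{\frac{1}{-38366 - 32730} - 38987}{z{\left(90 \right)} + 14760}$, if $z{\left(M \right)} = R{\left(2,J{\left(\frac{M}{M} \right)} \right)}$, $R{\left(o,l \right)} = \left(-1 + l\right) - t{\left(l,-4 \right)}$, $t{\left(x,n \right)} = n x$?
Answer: $- \frac{2771819753}{1049661344} \approx -2.6407$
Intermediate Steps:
$R{\left(o,l \right)} = -1 + 5 l$ ($R{\left(o,l \right)} = \left(-1 + l\right) - - 4 l = \left(-1 + l\right) + 4 l = -1 + 5 l$)
$z{\left(M \right)} = 4$ ($z{\left(M \right)} = -1 + 5 \frac{M}{M} = -1 + 5 \cdot 1 = -1 + 5 = 4$)
$\frac{\frac{1}{-38366 - 32730} - 38987}{z{\left(90 \right)} + 14760} = \frac{\frac{1}{-38366 - 32730} - 38987}{4 + 14760} = \frac{\frac{1}{-71096} - 38987}{14764} = \left(- \frac{1}{71096} - 38987\right) \frac{1}{14764} = \left(- \frac{2771819753}{71096}\right) \frac{1}{14764} = - \frac{2771819753}{1049661344}$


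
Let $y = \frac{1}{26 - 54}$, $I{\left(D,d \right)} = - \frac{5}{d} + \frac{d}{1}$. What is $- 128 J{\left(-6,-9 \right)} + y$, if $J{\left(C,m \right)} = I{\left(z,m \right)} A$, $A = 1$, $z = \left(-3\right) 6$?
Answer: $\frac{272375}{252} \approx 1080.9$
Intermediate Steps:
$z = -18$
$I{\left(D,d \right)} = d - \frac{5}{d}$ ($I{\left(D,d \right)} = - \frac{5}{d} + d 1 = - \frac{5}{d} + d = d - \frac{5}{d}$)
$J{\left(C,m \right)} = m - \frac{5}{m}$ ($J{\left(C,m \right)} = \left(m - \frac{5}{m}\right) 1 = m - \frac{5}{m}$)
$y = - \frac{1}{28}$ ($y = \frac{1}{-28} = - \frac{1}{28} \approx -0.035714$)
$- 128 J{\left(-6,-9 \right)} + y = - 128 \left(-9 - \frac{5}{-9}\right) - \frac{1}{28} = - 128 \left(-9 - - \frac{5}{9}\right) - \frac{1}{28} = - 128 \left(-9 + \frac{5}{9}\right) - \frac{1}{28} = \left(-128\right) \left(- \frac{76}{9}\right) - \frac{1}{28} = \frac{9728}{9} - \frac{1}{28} = \frac{272375}{252}$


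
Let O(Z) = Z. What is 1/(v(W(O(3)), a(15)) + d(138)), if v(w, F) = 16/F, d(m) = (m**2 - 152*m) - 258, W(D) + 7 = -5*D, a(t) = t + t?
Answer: -15/32842 ≈ -0.00045673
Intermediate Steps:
a(t) = 2*t
W(D) = -7 - 5*D
d(m) = -258 + m**2 - 152*m
1/(v(W(O(3)), a(15)) + d(138)) = 1/(16/((2*15)) + (-258 + 138**2 - 152*138)) = 1/(16/30 + (-258 + 19044 - 20976)) = 1/(16*(1/30) - 2190) = 1/(8/15 - 2190) = 1/(-32842/15) = -15/32842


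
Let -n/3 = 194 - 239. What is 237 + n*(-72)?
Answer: -9483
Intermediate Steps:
n = 135 (n = -3*(194 - 239) = -3*(-45) = 135)
237 + n*(-72) = 237 + 135*(-72) = 237 - 9720 = -9483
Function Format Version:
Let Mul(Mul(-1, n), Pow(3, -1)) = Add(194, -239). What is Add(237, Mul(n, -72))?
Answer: -9483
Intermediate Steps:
n = 135 (n = Mul(-3, Add(194, -239)) = Mul(-3, -45) = 135)
Add(237, Mul(n, -72)) = Add(237, Mul(135, -72)) = Add(237, -9720) = -9483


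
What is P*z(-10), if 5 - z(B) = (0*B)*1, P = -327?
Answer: -1635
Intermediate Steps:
z(B) = 5 (z(B) = 5 - 0*B = 5 - 0 = 5 - 1*0 = 5 + 0 = 5)
P*z(-10) = -327*5 = -1635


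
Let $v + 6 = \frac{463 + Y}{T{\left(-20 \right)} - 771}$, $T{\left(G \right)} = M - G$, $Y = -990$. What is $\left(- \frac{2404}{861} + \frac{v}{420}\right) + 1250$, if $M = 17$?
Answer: $\frac{5254633441}{4213160} \approx 1247.2$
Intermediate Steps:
$T{\left(G \right)} = 17 - G$
$v = - \frac{3877}{734}$ ($v = -6 + \frac{463 - 990}{\left(17 - -20\right) - 771} = -6 - \frac{527}{\left(17 + 20\right) - 771} = -6 - \frac{527}{37 - 771} = -6 - \frac{527}{-734} = -6 - - \frac{527}{734} = -6 + \frac{527}{734} = - \frac{3877}{734} \approx -5.282$)
$\left(- \frac{2404}{861} + \frac{v}{420}\right) + 1250 = \left(- \frac{2404}{861} - \frac{3877}{734 \cdot 420}\right) + 1250 = \left(\left(-2404\right) \frac{1}{861} - \frac{3877}{308280}\right) + 1250 = \left(- \frac{2404}{861} - \frac{3877}{308280}\right) + 1250 = - \frac{11816559}{4213160} + 1250 = \frac{5254633441}{4213160}$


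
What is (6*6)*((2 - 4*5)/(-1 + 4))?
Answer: -216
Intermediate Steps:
(6*6)*((2 - 4*5)/(-1 + 4)) = 36*((2 - 20)/3) = 36*(-18*⅓) = 36*(-6) = -216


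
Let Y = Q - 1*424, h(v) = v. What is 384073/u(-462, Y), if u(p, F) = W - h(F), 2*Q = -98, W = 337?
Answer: 384073/810 ≈ 474.16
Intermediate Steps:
Q = -49 (Q = (½)*(-98) = -49)
Y = -473 (Y = -49 - 1*424 = -49 - 424 = -473)
u(p, F) = 337 - F
384073/u(-462, Y) = 384073/(337 - 1*(-473)) = 384073/(337 + 473) = 384073/810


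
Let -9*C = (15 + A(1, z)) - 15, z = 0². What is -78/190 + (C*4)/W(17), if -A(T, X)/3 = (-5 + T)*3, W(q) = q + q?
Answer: -1423/1615 ≈ -0.88111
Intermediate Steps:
W(q) = 2*q
z = 0
A(T, X) = 45 - 9*T (A(T, X) = -3*(-5 + T)*3 = -3*(-15 + 3*T) = 45 - 9*T)
C = -4 (C = -((15 + (45 - 9*1)) - 15)/9 = -((15 + (45 - 9)) - 15)/9 = -((15 + 36) - 15)/9 = -(51 - 15)/9 = -⅑*36 = -4)
-78/190 + (C*4)/W(17) = -78/190 + (-4*4)/((2*17)) = -78*1/190 - 16/34 = -39/95 - 16*1/34 = -39/95 - 8/17 = -1423/1615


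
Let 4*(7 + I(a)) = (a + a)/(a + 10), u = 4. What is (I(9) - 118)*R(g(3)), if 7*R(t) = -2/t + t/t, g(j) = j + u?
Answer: -23705/1862 ≈ -12.731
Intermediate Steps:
g(j) = 4 + j (g(j) = j + 4 = 4 + j)
I(a) = -7 + a/(2*(10 + a)) (I(a) = -7 + ((a + a)/(a + 10))/4 = -7 + ((2*a)/(10 + a))/4 = -7 + (2*a/(10 + a))/4 = -7 + a/(2*(10 + a)))
R(t) = ⅐ - 2/(7*t) (R(t) = (-2/t + t/t)/7 = (-2/t + 1)/7 = (1 - 2/t)/7 = ⅐ - 2/(7*t))
(I(9) - 118)*R(g(3)) = ((-140 - 13*9)/(2*(10 + 9)) - 118)*((-2 + (4 + 3))/(7*(4 + 3))) = ((½)*(-140 - 117)/19 - 118)*((⅐)*(-2 + 7)/7) = ((½)*(1/19)*(-257) - 118)*((⅐)*(⅐)*5) = (-257/38 - 118)*(5/49) = -4741/38*5/49 = -23705/1862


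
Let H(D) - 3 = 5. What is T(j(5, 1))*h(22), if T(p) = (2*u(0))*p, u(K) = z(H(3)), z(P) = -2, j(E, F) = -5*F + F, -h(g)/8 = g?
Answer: -2816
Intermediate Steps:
H(D) = 8 (H(D) = 3 + 5 = 8)
h(g) = -8*g
j(E, F) = -4*F
u(K) = -2
T(p) = -4*p (T(p) = (2*(-2))*p = -4*p)
T(j(5, 1))*h(22) = (-(-16))*(-8*22) = -4*(-4)*(-176) = 16*(-176) = -2816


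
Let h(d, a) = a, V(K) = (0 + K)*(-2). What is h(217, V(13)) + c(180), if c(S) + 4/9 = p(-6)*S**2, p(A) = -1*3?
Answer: -875038/9 ≈ -97227.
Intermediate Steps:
p(A) = -3
V(K) = -2*K (V(K) = K*(-2) = -2*K)
c(S) = -4/9 - 3*S**2
h(217, V(13)) + c(180) = -2*13 + (-4/9 - 3*180**2) = -26 + (-4/9 - 3*32400) = -26 + (-4/9 - 97200) = -26 - 874804/9 = -875038/9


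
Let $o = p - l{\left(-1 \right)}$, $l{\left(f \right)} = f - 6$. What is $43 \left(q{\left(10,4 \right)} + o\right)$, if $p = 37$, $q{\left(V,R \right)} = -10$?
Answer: $1462$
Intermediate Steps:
$l{\left(f \right)} = -6 + f$ ($l{\left(f \right)} = f - 6 = -6 + f$)
$o = 44$ ($o = 37 - \left(-6 - 1\right) = 37 - -7 = 37 + 7 = 44$)
$43 \left(q{\left(10,4 \right)} + o\right) = 43 \left(-10 + 44\right) = 43 \cdot 34 = 1462$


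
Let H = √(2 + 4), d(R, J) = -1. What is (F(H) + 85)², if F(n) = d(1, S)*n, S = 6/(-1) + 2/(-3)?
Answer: (85 - √6)² ≈ 6814.6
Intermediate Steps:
S = -20/3 (S = 6*(-1) + 2*(-⅓) = -6 - ⅔ = -20/3 ≈ -6.6667)
H = √6 ≈ 2.4495
F(n) = -n
(F(H) + 85)² = (-√6 + 85)² = (85 - √6)²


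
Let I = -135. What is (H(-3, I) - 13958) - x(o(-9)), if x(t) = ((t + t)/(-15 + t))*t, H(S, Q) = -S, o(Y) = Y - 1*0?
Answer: -55793/4 ≈ -13948.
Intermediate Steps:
o(Y) = Y (o(Y) = Y + 0 = Y)
x(t) = 2*t**2/(-15 + t) (x(t) = ((2*t)/(-15 + t))*t = (2*t/(-15 + t))*t = 2*t**2/(-15 + t))
(H(-3, I) - 13958) - x(o(-9)) = (-1*(-3) - 13958) - 2*(-9)**2/(-15 - 9) = (3 - 13958) - 2*81/(-24) = -13955 - 2*81*(-1)/24 = -13955 - 1*(-27/4) = -13955 + 27/4 = -55793/4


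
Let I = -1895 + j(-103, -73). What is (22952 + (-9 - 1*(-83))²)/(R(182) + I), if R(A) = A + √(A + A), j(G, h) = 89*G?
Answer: -25774720/9864503 - 4738*√91/9864503 ≈ -2.6175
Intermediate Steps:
R(A) = A + √2*√A (R(A) = A + √(2*A) = A + √2*√A)
I = -11062 (I = -1895 + 89*(-103) = -1895 - 9167 = -11062)
(22952 + (-9 - 1*(-83))²)/(R(182) + I) = (22952 + (-9 - 1*(-83))²)/((182 + √2*√182) - 11062) = (22952 + (-9 + 83)²)/((182 + 2*√91) - 11062) = (22952 + 74²)/(-10880 + 2*√91) = (22952 + 5476)/(-10880 + 2*√91) = 28428/(-10880 + 2*√91)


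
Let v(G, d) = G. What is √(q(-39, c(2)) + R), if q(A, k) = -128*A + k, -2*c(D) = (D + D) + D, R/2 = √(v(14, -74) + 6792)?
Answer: √(4989 + 2*√6806) ≈ 71.791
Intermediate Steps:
R = 2*√6806 (R = 2*√(14 + 6792) = 2*√6806 ≈ 165.00)
c(D) = -3*D/2 (c(D) = -((D + D) + D)/2 = -(2*D + D)/2 = -3*D/2)
q(A, k) = k - 128*A
√(q(-39, c(2)) + R) = √((-3/2*2 - 128*(-39)) + 2*√6806) = √((-3 + 4992) + 2*√6806) = √(4989 + 2*√6806)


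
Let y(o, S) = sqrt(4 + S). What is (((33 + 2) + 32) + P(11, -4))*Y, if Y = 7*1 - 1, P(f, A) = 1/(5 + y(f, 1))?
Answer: 807/2 - 3*sqrt(5)/10 ≈ 402.83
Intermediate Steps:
P(f, A) = 1/(5 + sqrt(5)) (P(f, A) = 1/(5 + sqrt(4 + 1)) = 1/(5 + sqrt(5)))
Y = 6 (Y = 7 - 1 = 6)
(((33 + 2) + 32) + P(11, -4))*Y = (((33 + 2) + 32) + (1/4 - sqrt(5)/20))*6 = ((35 + 32) + (1/4 - sqrt(5)/20))*6 = (67 + (1/4 - sqrt(5)/20))*6 = (269/4 - sqrt(5)/20)*6 = 807/2 - 3*sqrt(5)/10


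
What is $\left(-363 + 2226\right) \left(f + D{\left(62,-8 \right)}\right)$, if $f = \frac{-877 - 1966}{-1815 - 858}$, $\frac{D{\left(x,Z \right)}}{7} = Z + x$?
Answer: $\frac{23304451}{33} \approx 7.062 \cdot 10^{5}$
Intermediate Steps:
$D{\left(x,Z \right)} = 7 Z + 7 x$ ($D{\left(x,Z \right)} = 7 \left(Z + x\right) = 7 Z + 7 x$)
$f = \frac{2843}{2673}$ ($f = - \frac{2843}{-2673} = \left(-2843\right) \left(- \frac{1}{2673}\right) = \frac{2843}{2673} \approx 1.0636$)
$\left(-363 + 2226\right) \left(f + D{\left(62,-8 \right)}\right) = \left(-363 + 2226\right) \left(\frac{2843}{2673} + \left(7 \left(-8\right) + 7 \cdot 62\right)\right) = 1863 \left(\frac{2843}{2673} + \left(-56 + 434\right)\right) = 1863 \left(\frac{2843}{2673} + 378\right) = 1863 \cdot \frac{1013237}{2673} = \frac{23304451}{33}$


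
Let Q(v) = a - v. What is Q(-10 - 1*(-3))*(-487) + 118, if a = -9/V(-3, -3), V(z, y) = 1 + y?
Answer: -10965/2 ≈ -5482.5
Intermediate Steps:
a = 9/2 (a = -9/(1 - 3) = -9/(-2) = -9*(-½) = 9/2 ≈ 4.5000)
Q(v) = 9/2 - v
Q(-10 - 1*(-3))*(-487) + 118 = (9/2 - (-10 - 1*(-3)))*(-487) + 118 = (9/2 - (-10 + 3))*(-487) + 118 = (9/2 - 1*(-7))*(-487) + 118 = (9/2 + 7)*(-487) + 118 = (23/2)*(-487) + 118 = -11201/2 + 118 = -10965/2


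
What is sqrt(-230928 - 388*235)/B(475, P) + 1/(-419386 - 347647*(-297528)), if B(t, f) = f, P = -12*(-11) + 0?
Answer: 1/228213794424 + I*sqrt(80527)/66 ≈ 4.3819e-12 + 4.2996*I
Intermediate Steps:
P = 132 (P = 132 + 0 = 132)
sqrt(-230928 - 388*235)/B(475, P) + 1/(-419386 - 347647*(-297528)) = sqrt(-230928 - 388*235)/132 + 1/(-419386 - 347647*(-297528)) = sqrt(-230928 - 91180)*(1/132) - 1/297528/(-767033) = sqrt(-322108)*(1/132) - 1/767033*(-1/297528) = (2*I*sqrt(80527))*(1/132) + 1/228213794424 = I*sqrt(80527)/66 + 1/228213794424 = 1/228213794424 + I*sqrt(80527)/66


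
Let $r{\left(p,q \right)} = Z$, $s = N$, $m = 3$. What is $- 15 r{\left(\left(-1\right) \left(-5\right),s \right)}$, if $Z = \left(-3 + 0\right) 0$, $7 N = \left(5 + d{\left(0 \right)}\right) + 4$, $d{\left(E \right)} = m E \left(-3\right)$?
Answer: $0$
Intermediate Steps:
$d{\left(E \right)} = - 9 E$ ($d{\left(E \right)} = 3 E \left(-3\right) = - 9 E$)
$N = \frac{9}{7}$ ($N = \frac{\left(5 - 0\right) + 4}{7} = \frac{\left(5 + 0\right) + 4}{7} = \frac{5 + 4}{7} = \frac{1}{7} \cdot 9 = \frac{9}{7} \approx 1.2857$)
$s = \frac{9}{7} \approx 1.2857$
$Z = 0$ ($Z = \left(-3\right) 0 = 0$)
$r{\left(p,q \right)} = 0$
$- 15 r{\left(\left(-1\right) \left(-5\right),s \right)} = \left(-15\right) 0 = 0$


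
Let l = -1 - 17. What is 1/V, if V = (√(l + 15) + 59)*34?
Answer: 59/118456 - I*√3/118456 ≈ 0.00049808 - 1.4622e-5*I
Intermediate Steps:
l = -18
V = 2006 + 34*I*√3 (V = (√(-18 + 15) + 59)*34 = (√(-3) + 59)*34 = (I*√3 + 59)*34 = (59 + I*√3)*34 = 2006 + 34*I*√3 ≈ 2006.0 + 58.89*I)
1/V = 1/(2006 + 34*I*√3)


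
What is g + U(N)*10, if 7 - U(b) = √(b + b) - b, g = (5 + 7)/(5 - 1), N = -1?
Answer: 63 - 10*I*√2 ≈ 63.0 - 14.142*I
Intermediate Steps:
g = 3 (g = 12/4 = 12*(¼) = 3)
U(b) = 7 + b - √2*√b (U(b) = 7 - (√(b + b) - b) = 7 - (√(2*b) - b) = 7 - (√2*√b - b) = 7 - (-b + √2*√b) = 7 + (b - √2*√b) = 7 + b - √2*√b)
g + U(N)*10 = 3 + (7 - 1 - √2*√(-1))*10 = 3 + (7 - 1 - √2*I)*10 = 3 + (7 - 1 - I*√2)*10 = 3 + (6 - I*√2)*10 = 3 + (60 - 10*I*√2) = 63 - 10*I*√2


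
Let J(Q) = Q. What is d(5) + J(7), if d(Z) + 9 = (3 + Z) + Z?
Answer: 11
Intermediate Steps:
d(Z) = -6 + 2*Z (d(Z) = -9 + ((3 + Z) + Z) = -9 + (3 + 2*Z) = -6 + 2*Z)
d(5) + J(7) = (-6 + 2*5) + 7 = (-6 + 10) + 7 = 4 + 7 = 11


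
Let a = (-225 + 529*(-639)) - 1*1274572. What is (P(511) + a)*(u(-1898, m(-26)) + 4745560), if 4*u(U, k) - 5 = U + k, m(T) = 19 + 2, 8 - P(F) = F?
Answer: -7655404021452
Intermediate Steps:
P(F) = 8 - F
m(T) = 21
u(U, k) = 5/4 + U/4 + k/4 (u(U, k) = 5/4 + (U + k)/4 = 5/4 + (U/4 + k/4) = 5/4 + U/4 + k/4)
a = -1612828 (a = (-225 - 338031) - 1274572 = -338256 - 1274572 = -1612828)
(P(511) + a)*(u(-1898, m(-26)) + 4745560) = ((8 - 1*511) - 1612828)*((5/4 + (¼)*(-1898) + (¼)*21) + 4745560) = ((8 - 511) - 1612828)*((5/4 - 949/2 + 21/4) + 4745560) = (-503 - 1612828)*(-468 + 4745560) = -1613331*4745092 = -7655404021452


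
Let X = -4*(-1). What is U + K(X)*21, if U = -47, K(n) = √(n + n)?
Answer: -47 + 42*√2 ≈ 12.397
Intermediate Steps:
X = 4
K(n) = √2*√n (K(n) = √(2*n) = √2*√n)
U + K(X)*21 = -47 + (√2*√4)*21 = -47 + (√2*2)*21 = -47 + (2*√2)*21 = -47 + 42*√2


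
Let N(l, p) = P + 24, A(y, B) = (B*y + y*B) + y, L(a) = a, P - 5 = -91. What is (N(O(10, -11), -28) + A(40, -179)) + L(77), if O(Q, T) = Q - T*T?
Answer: -14265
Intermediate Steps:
P = -86 (P = 5 - 91 = -86)
A(y, B) = y + 2*B*y (A(y, B) = (B*y + B*y) + y = 2*B*y + y = y + 2*B*y)
O(Q, T) = Q - T**2
N(l, p) = -62 (N(l, p) = -86 + 24 = -62)
(N(O(10, -11), -28) + A(40, -179)) + L(77) = (-62 + 40*(1 + 2*(-179))) + 77 = (-62 + 40*(1 - 358)) + 77 = (-62 + 40*(-357)) + 77 = (-62 - 14280) + 77 = -14342 + 77 = -14265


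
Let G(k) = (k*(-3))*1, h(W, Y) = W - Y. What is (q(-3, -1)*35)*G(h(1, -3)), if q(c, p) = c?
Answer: 1260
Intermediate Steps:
G(k) = -3*k (G(k) = -3*k*1 = -3*k)
(q(-3, -1)*35)*G(h(1, -3)) = (-3*35)*(-3*(1 - 1*(-3))) = -(-315)*(1 + 3) = -(-315)*4 = -105*(-12) = 1260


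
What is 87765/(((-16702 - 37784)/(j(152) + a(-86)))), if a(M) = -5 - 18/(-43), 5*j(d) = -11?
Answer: 473931/43387 ≈ 10.923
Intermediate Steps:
j(d) = -11/5 (j(d) = (1/5)*(-11) = -11/5)
a(M) = -197/43 (a(M) = -5 - 18*(-1)/43 = -5 - 1*(-18/43) = -5 + 18/43 = -197/43)
87765/(((-16702 - 37784)/(j(152) + a(-86)))) = 87765/(((-16702 - 37784)/(-11/5 - 197/43))) = 87765/((-54486/(-1458/215))) = 87765/((-54486*(-215/1458))) = 87765/(216935/27) = 87765*(27/216935) = 473931/43387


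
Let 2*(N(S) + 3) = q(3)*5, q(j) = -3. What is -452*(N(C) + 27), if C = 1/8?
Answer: -7458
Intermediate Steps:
C = 1/8 ≈ 0.12500
N(S) = -21/2 (N(S) = -3 + (-3*5)/2 = -3 + (1/2)*(-15) = -3 - 15/2 = -21/2)
-452*(N(C) + 27) = -452*(-21/2 + 27) = -452*33/2 = -7458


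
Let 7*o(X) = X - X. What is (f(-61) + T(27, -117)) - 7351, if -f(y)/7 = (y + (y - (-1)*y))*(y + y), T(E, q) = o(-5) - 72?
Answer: -163705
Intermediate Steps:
o(X) = 0 (o(X) = (X - X)/7 = (⅐)*0 = 0)
T(E, q) = -72 (T(E, q) = 0 - 72 = -72)
f(y) = -42*y² (f(y) = -7*(y + (y - (-1)*y))*(y + y) = -7*(y + (y + y))*2*y = -7*(y + 2*y)*2*y = -7*3*y*2*y = -42*y²)
(f(-61) + T(27, -117)) - 7351 = (-42*(-61)² - 72) - 7351 = (-42*3721 - 72) - 7351 = (-156282 - 72) - 7351 = -156354 - 7351 = -163705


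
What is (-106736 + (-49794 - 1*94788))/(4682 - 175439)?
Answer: 251318/170757 ≈ 1.4718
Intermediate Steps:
(-106736 + (-49794 - 1*94788))/(4682 - 175439) = (-106736 + (-49794 - 94788))/(-170757) = (-106736 - 144582)*(-1/170757) = -251318*(-1/170757) = 251318/170757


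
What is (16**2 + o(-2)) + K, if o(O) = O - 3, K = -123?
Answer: 128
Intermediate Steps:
o(O) = -3 + O
(16**2 + o(-2)) + K = (16**2 + (-3 - 2)) - 123 = (256 - 5) - 123 = 251 - 123 = 128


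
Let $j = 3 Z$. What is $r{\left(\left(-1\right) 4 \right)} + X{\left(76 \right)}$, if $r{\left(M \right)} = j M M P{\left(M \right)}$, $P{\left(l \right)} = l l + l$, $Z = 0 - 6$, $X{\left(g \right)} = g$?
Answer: $-3380$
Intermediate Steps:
$Z = -6$ ($Z = 0 - 6 = -6$)
$P{\left(l \right)} = l + l^{2}$ ($P{\left(l \right)} = l^{2} + l = l + l^{2}$)
$j = -18$ ($j = 3 \left(-6\right) = -18$)
$r{\left(M \right)} = - 18 M^{3} \left(1 + M\right)$ ($r{\left(M \right)} = - 18 M M M \left(1 + M\right) = - 18 M^{2} M \left(1 + M\right) = - 18 M^{3} \left(1 + M\right)$)
$r{\left(\left(-1\right) 4 \right)} + X{\left(76 \right)} = 18 \left(\left(-1\right) 4\right)^{3} \left(-1 - \left(-1\right) 4\right) + 76 = 18 \left(-4\right)^{3} \left(-1 - -4\right) + 76 = 18 \left(-64\right) \left(-1 + 4\right) + 76 = 18 \left(-64\right) 3 + 76 = -3456 + 76 = -3380$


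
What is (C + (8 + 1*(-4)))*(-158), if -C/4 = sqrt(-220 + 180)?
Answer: -632 + 1264*I*sqrt(10) ≈ -632.0 + 3997.1*I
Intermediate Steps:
C = -8*I*sqrt(10) (C = -4*sqrt(-220 + 180) = -8*I*sqrt(10) ≈ -25.298*I)
(C + (8 + 1*(-4)))*(-158) = (-8*I*sqrt(10) + (8 + 1*(-4)))*(-158) = (-8*I*sqrt(10) + (8 - 4))*(-158) = (-8*I*sqrt(10) + 4)*(-158) = (4 - 8*I*sqrt(10))*(-158) = -632 + 1264*I*sqrt(10)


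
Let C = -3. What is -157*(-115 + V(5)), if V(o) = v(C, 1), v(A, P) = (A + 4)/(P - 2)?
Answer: 18212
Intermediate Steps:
v(A, P) = (4 + A)/(-2 + P)
V(o) = -1 (V(o) = (4 - 3)/(-2 + 1) = 1/(-1) = -1*1 = -1)
-157*(-115 + V(5)) = -157*(-115 - 1) = -157*(-116) = 18212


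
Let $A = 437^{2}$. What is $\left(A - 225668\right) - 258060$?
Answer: $-292759$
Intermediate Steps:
$A = 190969$
$\left(A - 225668\right) - 258060 = \left(190969 - 225668\right) - 258060 = -34699 - 258060 = -292759$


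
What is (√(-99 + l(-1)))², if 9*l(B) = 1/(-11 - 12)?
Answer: -20494/207 ≈ -99.005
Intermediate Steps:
l(B) = -1/207 (l(B) = 1/(9*(-11 - 12)) = (⅑)/(-23) = (⅑)*(-1/23) = -1/207)
(√(-99 + l(-1)))² = (√(-99 - 1/207))² = (√(-20494/207))² = (I*√471362/69)² = -20494/207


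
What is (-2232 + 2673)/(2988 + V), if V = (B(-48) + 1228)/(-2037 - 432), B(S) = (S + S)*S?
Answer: 1088829/7371536 ≈ 0.14771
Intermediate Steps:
B(S) = 2*S**2 (B(S) = (2*S)*S = 2*S**2)
V = -5836/2469 (V = (2*(-48)**2 + 1228)/(-2037 - 432) = (2*2304 + 1228)/(-2469) = (4608 + 1228)*(-1/2469) = 5836*(-1/2469) = -5836/2469 ≈ -2.3637)
(-2232 + 2673)/(2988 + V) = (-2232 + 2673)/(2988 - 5836/2469) = 441/(7371536/2469) = 441*(2469/7371536) = 1088829/7371536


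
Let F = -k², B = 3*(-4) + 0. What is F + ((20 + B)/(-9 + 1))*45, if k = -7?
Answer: -94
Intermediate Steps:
B = -12 (B = -12 + 0 = -12)
F = -49 (F = -1*(-7)² = -1*49 = -49)
F + ((20 + B)/(-9 + 1))*45 = -49 + ((20 - 12)/(-9 + 1))*45 = -49 + (8/(-8))*45 = -49 + (8*(-⅛))*45 = -49 - 1*45 = -49 - 45 = -94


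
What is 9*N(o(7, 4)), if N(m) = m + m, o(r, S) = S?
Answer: 72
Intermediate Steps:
N(m) = 2*m
9*N(o(7, 4)) = 9*(2*4) = 9*8 = 72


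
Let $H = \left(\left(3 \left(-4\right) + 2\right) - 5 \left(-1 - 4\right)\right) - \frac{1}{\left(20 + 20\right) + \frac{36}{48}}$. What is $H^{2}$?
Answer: $\frac{5958481}{26569} \approx 224.26$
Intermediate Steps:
$H = \frac{2441}{163}$ ($H = \left(\left(-12 + 2\right) - -25\right) - \frac{1}{40 + 36 \cdot \frac{1}{48}} = \left(-10 + 25\right) - \frac{1}{40 + \frac{3}{4}} = 15 - \frac{1}{\frac{163}{4}} = 15 - \frac{4}{163} = \frac{2441}{163} \approx 14.975$)
$H^{2} = \left(\frac{2441}{163}\right)^{2} = \frac{5958481}{26569}$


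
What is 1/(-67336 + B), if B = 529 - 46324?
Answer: -1/113131 ≈ -8.8393e-6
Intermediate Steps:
B = -45795
1/(-67336 + B) = 1/(-67336 - 45795) = 1/(-113131) = -1/113131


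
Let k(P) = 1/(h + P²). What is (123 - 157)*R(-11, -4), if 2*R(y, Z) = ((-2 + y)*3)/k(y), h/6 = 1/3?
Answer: 81549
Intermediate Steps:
h = 2 (h = 6/3 = 6*(⅓) = 2)
k(P) = 1/(2 + P²)
R(y, Z) = (-6 + 3*y)*(2 + y²)/2 (R(y, Z) = (((-2 + y)*3)/(1/(2 + y²)))/2 = ((-6 + 3*y)*(2 + y²))/2 = (-6 + 3*y)*(2 + y²)/2)
(123 - 157)*R(-11, -4) = (123 - 157)*(3*(-2 - 11)*(2 + (-11)²)/2) = -51*(-13)*(2 + 121) = -51*(-13)*123 = -34*(-4797/2) = 81549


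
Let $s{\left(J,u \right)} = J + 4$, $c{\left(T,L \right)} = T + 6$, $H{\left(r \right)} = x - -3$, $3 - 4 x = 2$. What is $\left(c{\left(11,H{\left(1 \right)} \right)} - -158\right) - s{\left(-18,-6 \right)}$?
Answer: $189$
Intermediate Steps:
$x = \frac{1}{4}$ ($x = \frac{3}{4} - \frac{1}{2} = \frac{1}{4} \approx 0.25$)
$H{\left(r \right)} = \frac{13}{4}$ ($H{\left(r \right)} = \frac{1}{4} - -3 = \frac{1}{4} + 3 = \frac{13}{4}$)
$c{\left(T,L \right)} = 6 + T$
$s{\left(J,u \right)} = 4 + J$
$\left(c{\left(11,H{\left(1 \right)} \right)} - -158\right) - s{\left(-18,-6 \right)} = \left(\left(6 + 11\right) - -158\right) - \left(4 - 18\right) = \left(17 + 158\right) - -14 = 175 + 14 = 189$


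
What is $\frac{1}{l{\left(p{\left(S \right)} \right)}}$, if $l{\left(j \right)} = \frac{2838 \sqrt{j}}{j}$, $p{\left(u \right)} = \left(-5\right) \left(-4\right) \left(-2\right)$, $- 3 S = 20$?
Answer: $\frac{i \sqrt{10}}{1419} \approx 0.0022285 i$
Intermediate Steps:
$S = - \frac{20}{3}$ ($S = \left(- \frac{1}{3}\right) 20 = - \frac{20}{3} \approx -6.6667$)
$p{\left(u \right)} = -40$ ($p{\left(u \right)} = 20 \left(-2\right) = -40$)
$l{\left(j \right)} = \frac{2838}{\sqrt{j}}$
$\frac{1}{l{\left(p{\left(S \right)} \right)}} = \frac{1}{2838 \frac{1}{\sqrt{-40}}} = \frac{1}{2838 \left(- \frac{i \sqrt{10}}{20}\right)} = \frac{1}{\left(- \frac{1419}{10}\right) i \sqrt{10}} = \frac{i \sqrt{10}}{1419}$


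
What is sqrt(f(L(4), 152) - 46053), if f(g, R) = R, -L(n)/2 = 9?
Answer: I*sqrt(45901) ≈ 214.25*I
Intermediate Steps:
L(n) = -18 (L(n) = -2*9 = -18)
sqrt(f(L(4), 152) - 46053) = sqrt(152 - 46053) = sqrt(-45901) = I*sqrt(45901)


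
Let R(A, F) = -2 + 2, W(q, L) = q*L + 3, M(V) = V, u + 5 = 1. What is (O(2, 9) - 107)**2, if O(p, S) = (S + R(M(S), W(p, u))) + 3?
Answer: 9025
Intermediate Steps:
u = -4 (u = -5 + 1 = -4)
W(q, L) = 3 + L*q (W(q, L) = L*q + 3 = 3 + L*q)
R(A, F) = 0
O(p, S) = 3 + S (O(p, S) = (S + 0) + 3 = S + 3 = 3 + S)
(O(2, 9) - 107)**2 = ((3 + 9) - 107)**2 = (12 - 107)**2 = (-95)**2 = 9025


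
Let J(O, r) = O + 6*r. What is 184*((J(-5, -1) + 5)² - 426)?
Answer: -71760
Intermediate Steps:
184*((J(-5, -1) + 5)² - 426) = 184*(((-5 + 6*(-1)) + 5)² - 426) = 184*(((-5 - 6) + 5)² - 426) = 184*((-11 + 5)² - 426) = 184*((-6)² - 426) = 184*(36 - 426) = 184*(-390) = -71760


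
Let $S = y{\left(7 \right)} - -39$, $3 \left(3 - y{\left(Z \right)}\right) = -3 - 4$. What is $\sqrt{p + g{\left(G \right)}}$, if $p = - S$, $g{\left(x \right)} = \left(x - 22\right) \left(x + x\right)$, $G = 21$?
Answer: $\frac{i \sqrt{777}}{3} \approx 9.2916 i$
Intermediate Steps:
$y{\left(Z \right)} = \frac{16}{3}$ ($y{\left(Z \right)} = 3 - \frac{-3 - 4}{3} = 3 - - \frac{7}{3} = 3 + \frac{7}{3} = \frac{16}{3}$)
$S = \frac{133}{3}$ ($S = \frac{16}{3} - -39 = \frac{16}{3} + 39 = \frac{133}{3} \approx 44.333$)
$g{\left(x \right)} = 2 x \left(-22 + x\right)$ ($g{\left(x \right)} = \left(-22 + x\right) 2 x = 2 x \left(-22 + x\right)$)
$p = - \frac{133}{3}$ ($p = \left(-1\right) \frac{133}{3} = - \frac{133}{3} \approx -44.333$)
$\sqrt{p + g{\left(G \right)}} = \sqrt{- \frac{133}{3} + 2 \cdot 21 \left(-22 + 21\right)} = \sqrt{- \frac{133}{3} + 2 \cdot 21 \left(-1\right)} = \sqrt{- \frac{133}{3} - 42} = \sqrt{- \frac{259}{3}} = \frac{i \sqrt{777}}{3}$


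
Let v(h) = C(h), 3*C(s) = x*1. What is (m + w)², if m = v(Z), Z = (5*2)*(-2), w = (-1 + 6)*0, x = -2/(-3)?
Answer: 4/81 ≈ 0.049383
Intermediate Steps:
x = ⅔ (x = -2*(-⅓) = ⅔ ≈ 0.66667)
C(s) = 2/9 (C(s) = ((⅔)*1)/3 = (⅓)*(⅔) = 2/9)
w = 0 (w = 5*0 = 0)
Z = -20 (Z = 10*(-2) = -20)
v(h) = 2/9
m = 2/9 ≈ 0.22222
(m + w)² = (2/9 + 0)² = (2/9)² = 4/81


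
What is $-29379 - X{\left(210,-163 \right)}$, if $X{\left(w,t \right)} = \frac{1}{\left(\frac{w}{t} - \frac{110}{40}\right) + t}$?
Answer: $- \frac{3199636859}{108909} \approx -29379.0$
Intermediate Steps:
$X{\left(w,t \right)} = \frac{1}{- \frac{11}{4} + t + \frac{w}{t}}$ ($X{\left(w,t \right)} = \frac{1}{\left(\frac{w}{t} - \frac{11}{4}\right) + t} = \frac{1}{\left(- \frac{11}{4} + \frac{w}{t}\right) + t} = \frac{1}{- \frac{11}{4} + t + \frac{w}{t}}$)
$-29379 - X{\left(210,-163 \right)} = -29379 - 4 \left(-163\right) \frac{1}{\left(-11\right) \left(-163\right) + 4 \cdot 210 + 4 \left(-163\right)^{2}} = -29379 - 4 \left(-163\right) \frac{1}{1793 + 840 + 4 \cdot 26569} = -29379 - 4 \left(-163\right) \frac{1}{1793 + 840 + 106276} = -29379 - 4 \left(-163\right) \frac{1}{108909} = -29379 - - \frac{652}{108909} = -29379 + \frac{652}{108909} = - \frac{3199636859}{108909}$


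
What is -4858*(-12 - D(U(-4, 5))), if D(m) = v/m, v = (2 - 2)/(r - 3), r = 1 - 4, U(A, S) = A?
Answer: 58296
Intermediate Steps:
r = -3
v = 0 (v = (2 - 2)/(-3 - 3) = 0/(-6) = 0*(-⅙) = 0)
D(m) = 0 (D(m) = 0/m = 0)
-4858*(-12 - D(U(-4, 5))) = -4858*(-12 - 1*0) = -4858*(-12 + 0) = -4858*(-12) = 58296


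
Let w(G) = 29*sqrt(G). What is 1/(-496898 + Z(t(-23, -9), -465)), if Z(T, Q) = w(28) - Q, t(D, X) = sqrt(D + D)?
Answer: -70919/35206528563 - 58*sqrt(7)/246445699941 ≈ -2.0150e-6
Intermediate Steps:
t(D, X) = sqrt(2)*sqrt(D) (t(D, X) = sqrt(2*D) = sqrt(2)*sqrt(D))
Z(T, Q) = -Q + 58*sqrt(7) (Z(T, Q) = 29*sqrt(28) - Q = 29*(2*sqrt(7)) - Q = 58*sqrt(7) - Q = -Q + 58*sqrt(7))
1/(-496898 + Z(t(-23, -9), -465)) = 1/(-496898 + (-1*(-465) + 58*sqrt(7))) = 1/(-496898 + (465 + 58*sqrt(7))) = 1/(-496433 + 58*sqrt(7))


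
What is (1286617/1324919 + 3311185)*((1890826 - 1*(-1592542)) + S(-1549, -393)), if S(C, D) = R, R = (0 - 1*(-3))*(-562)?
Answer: 15274324179091233024/1324919 ≈ 1.1528e+13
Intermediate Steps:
R = -1686 (R = (0 + 3)*(-562) = 3*(-562) = -1686)
S(C, D) = -1686
(1286617/1324919 + 3311185)*((1890826 - 1*(-1592542)) + S(-1549, -393)) = (1286617/1324919 + 3311185)*((1890826 - 1*(-1592542)) - 1686) = (1286617*(1/1324919) + 3311185)*((1890826 + 1592542) - 1686) = (1286617/1324919 + 3311185)*(3483368 - 1686) = (4387053205632/1324919)*3481682 = 15274324179091233024/1324919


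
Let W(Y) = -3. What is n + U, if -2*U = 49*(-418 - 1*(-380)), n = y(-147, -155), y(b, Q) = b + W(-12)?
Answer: 781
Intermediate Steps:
y(b, Q) = -3 + b (y(b, Q) = b - 3 = -3 + b)
n = -150 (n = -3 - 147 = -150)
U = 931 (U = -49*(-418 - 1*(-380))/2 = -49*(-418 + 380)/2 = -49*(-38)/2 = -1/2*(-1862) = 931)
n + U = -150 + 931 = 781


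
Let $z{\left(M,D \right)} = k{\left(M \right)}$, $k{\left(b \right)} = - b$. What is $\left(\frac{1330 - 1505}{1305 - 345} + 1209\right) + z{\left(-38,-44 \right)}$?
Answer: $\frac{239389}{192} \approx 1246.8$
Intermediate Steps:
$z{\left(M,D \right)} = - M$
$\left(\frac{1330 - 1505}{1305 - 345} + 1209\right) + z{\left(-38,-44 \right)} = \left(\frac{1330 - 1505}{1305 - 345} + 1209\right) - -38 = \left(- \frac{175}{960} + 1209\right) + 38 = \left(\left(-175\right) \frac{1}{960} + 1209\right) + 38 = \left(- \frac{35}{192} + 1209\right) + 38 = \frac{232093}{192} + 38 = \frac{239389}{192}$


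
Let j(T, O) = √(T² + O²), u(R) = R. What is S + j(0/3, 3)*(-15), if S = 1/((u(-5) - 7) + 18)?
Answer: -269/6 ≈ -44.833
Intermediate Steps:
S = ⅙ (S = 1/((-5 - 7) + 18) = 1/(-12 + 18) = 1/6 = ⅙ ≈ 0.16667)
j(T, O) = √(O² + T²)
S + j(0/3, 3)*(-15) = ⅙ + √(3² + (0/3)²)*(-15) = ⅙ + √(9 + (0*(⅓))²)*(-15) = ⅙ + √(9 + 0²)*(-15) = ⅙ + √(9 + 0)*(-15) = ⅙ + √9*(-15) = ⅙ + 3*(-15) = ⅙ - 45 = -269/6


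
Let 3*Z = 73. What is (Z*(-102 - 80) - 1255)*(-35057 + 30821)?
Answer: 24076012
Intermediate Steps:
Z = 73/3 (Z = (⅓)*73 = 73/3 ≈ 24.333)
(Z*(-102 - 80) - 1255)*(-35057 + 30821) = (73*(-102 - 80)/3 - 1255)*(-35057 + 30821) = ((73/3)*(-182) - 1255)*(-4236) = (-13286/3 - 1255)*(-4236) = -17051/3*(-4236) = 24076012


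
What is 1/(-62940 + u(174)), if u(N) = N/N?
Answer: -1/62939 ≈ -1.5888e-5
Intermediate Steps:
u(N) = 1
1/(-62940 + u(174)) = 1/(-62940 + 1) = 1/(-62939) = -1/62939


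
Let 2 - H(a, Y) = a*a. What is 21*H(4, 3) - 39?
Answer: -333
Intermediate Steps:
H(a, Y) = 2 - a**2 (H(a, Y) = 2 - a*a = 2 - a**2)
21*H(4, 3) - 39 = 21*(2 - 1*4**2) - 39 = 21*(2 - 1*16) - 39 = 21*(2 - 16) - 39 = 21*(-14) - 39 = -294 - 39 = -333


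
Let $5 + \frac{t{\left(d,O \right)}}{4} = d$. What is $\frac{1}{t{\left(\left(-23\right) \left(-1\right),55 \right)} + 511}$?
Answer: $\frac{1}{583} \approx 0.0017153$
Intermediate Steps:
$t{\left(d,O \right)} = -20 + 4 d$
$\frac{1}{t{\left(\left(-23\right) \left(-1\right),55 \right)} + 511} = \frac{1}{\left(-20 + 4 \left(\left(-23\right) \left(-1\right)\right)\right) + 511} = \frac{1}{\left(-20 + 4 \cdot 23\right) + 511} = \frac{1}{\left(-20 + 92\right) + 511} = \frac{1}{72 + 511} = \frac{1}{583}$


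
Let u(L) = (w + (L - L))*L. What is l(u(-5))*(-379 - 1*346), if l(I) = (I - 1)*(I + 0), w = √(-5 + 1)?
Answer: 72500 - 7250*I ≈ 72500.0 - 7250.0*I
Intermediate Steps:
w = 2*I (w = √(-4) = 2*I ≈ 2.0*I)
u(L) = 2*I*L (u(L) = (2*I + (L - L))*L = (2*I + 0)*L = (2*I)*L = 2*I*L)
l(I) = I*(-1 + I) (l(I) = (-1 + I)*I = I*(-1 + I))
l(u(-5))*(-379 - 1*346) = ((2*I*(-5))*(-1 + 2*I*(-5)))*(-379 - 1*346) = ((-10*I)*(-1 - 10*I))*(-379 - 346) = -10*I*(-1 - 10*I)*(-725) = 7250*I*(-1 - 10*I)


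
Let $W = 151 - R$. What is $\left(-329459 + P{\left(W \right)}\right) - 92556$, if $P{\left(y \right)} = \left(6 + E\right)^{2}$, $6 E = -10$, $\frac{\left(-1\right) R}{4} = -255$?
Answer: $- \frac{3797966}{9} \approx -4.22 \cdot 10^{5}$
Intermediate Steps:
$R = 1020$ ($R = \left(-4\right) \left(-255\right) = 1020$)
$W = -869$ ($W = 151 - 1020 = -869$)
$E = - \frac{5}{3}$ ($E = \frac{1}{6} \left(-10\right) = - \frac{5}{3} \approx -1.6667$)
$P{\left(y \right)} = \frac{169}{9}$ ($P{\left(y \right)} = \left(6 - \frac{5}{3}\right)^{2} = \left(\frac{13}{3}\right)^{2} = \frac{169}{9}$)
$\left(-329459 + P{\left(W \right)}\right) - 92556 = \left(-329459 + \frac{169}{9}\right) - 92556 = - \frac{2964962}{9} - 92556 = - \frac{3797966}{9}$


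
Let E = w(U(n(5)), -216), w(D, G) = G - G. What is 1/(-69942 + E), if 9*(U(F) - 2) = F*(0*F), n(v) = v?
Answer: -1/69942 ≈ -1.4298e-5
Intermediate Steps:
U(F) = 2 (U(F) = 2 + (F*(0*F))/9 = 2 + (F*0)/9 = 2 + (1/9)*0 = 2 + 0 = 2)
w(D, G) = 0
E = 0
1/(-69942 + E) = 1/(-69942 + 0) = 1/(-69942) = -1/69942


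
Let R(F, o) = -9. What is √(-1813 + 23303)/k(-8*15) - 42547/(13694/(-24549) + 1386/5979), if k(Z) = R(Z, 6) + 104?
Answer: 12465037137/95512 + √21490/95 ≈ 1.3051e+5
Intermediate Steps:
k(Z) = 95 (k(Z) = -9 + 104 = 95)
√(-1813 + 23303)/k(-8*15) - 42547/(13694/(-24549) + 1386/5979) = √(-1813 + 23303)/95 - 42547/(13694/(-24549) + 1386/5979) = √21490*(1/95) - 42547/(13694*(-1/24549) + 1386*(1/5979)) = √21490/95 - 42547/(-82/147 + 462/1993) = √21490/95 - 42547/(-95512/292971) = √21490/95 - 42547*(-292971/95512) = √21490/95 + 12465037137/95512 = 12465037137/95512 + √21490/95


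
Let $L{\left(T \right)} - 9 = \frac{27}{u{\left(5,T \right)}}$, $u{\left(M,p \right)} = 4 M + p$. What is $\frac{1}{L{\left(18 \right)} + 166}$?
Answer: $\frac{38}{6677} \approx 0.0056912$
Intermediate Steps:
$u{\left(M,p \right)} = p + 4 M$
$L{\left(T \right)} = 9 + \frac{27}{20 + T}$ ($L{\left(T \right)} = 9 + \frac{27}{T + 4 \cdot 5} = 9 + \frac{27}{T + 20} = 9 + \frac{27}{20 + T}$)
$\frac{1}{L{\left(18 \right)} + 166} = \frac{1}{\frac{9 \left(23 + 18\right)}{20 + 18} + 166} = \frac{1}{9 \cdot \frac{1}{38} \cdot 41 + 166} = \frac{1}{\frac{369}{38} + 166} = \frac{1}{\frac{6677}{38}} = \frac{38}{6677}$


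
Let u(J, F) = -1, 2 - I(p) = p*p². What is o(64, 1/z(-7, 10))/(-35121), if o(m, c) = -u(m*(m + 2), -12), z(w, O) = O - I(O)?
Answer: -1/35121 ≈ -2.8473e-5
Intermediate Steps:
I(p) = 2 - p³ (I(p) = 2 - p*p² = 2 - p³)
z(w, O) = -2 + O + O³ (z(w, O) = O - (2 - O³) = O + (-2 + O³) = -2 + O + O³)
o(m, c) = 1 (o(m, c) = -1*(-1) = 1)
o(64, 1/z(-7, 10))/(-35121) = 1/(-35121) = 1*(-1/35121) = -1/35121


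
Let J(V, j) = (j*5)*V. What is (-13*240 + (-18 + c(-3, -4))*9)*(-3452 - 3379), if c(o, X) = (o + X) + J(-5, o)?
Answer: 18238770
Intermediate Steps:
J(V, j) = 5*V*j (J(V, j) = (5*j)*V = 5*V*j)
c(o, X) = X - 24*o (c(o, X) = (o + X) + 5*(-5)*o = (X + o) - 25*o = X - 24*o)
(-13*240 + (-18 + c(-3, -4))*9)*(-3452 - 3379) = (-13*240 + (-18 + (-4 - 24*(-3)))*9)*(-3452 - 3379) = (-3120 + (-18 + (-4 + 72))*9)*(-6831) = (-3120 + (-18 + 68)*9)*(-6831) = (-3120 + 50*9)*(-6831) = (-3120 + 450)*(-6831) = -2670*(-6831) = 18238770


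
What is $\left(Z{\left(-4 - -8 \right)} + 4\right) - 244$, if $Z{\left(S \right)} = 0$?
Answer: $-240$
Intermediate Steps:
$\left(Z{\left(-4 - -8 \right)} + 4\right) - 244 = \left(0 + 4\right) - 244 = 4 - 244 = -240$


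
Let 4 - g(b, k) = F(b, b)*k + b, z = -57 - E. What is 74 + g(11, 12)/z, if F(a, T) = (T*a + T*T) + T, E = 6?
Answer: 7705/63 ≈ 122.30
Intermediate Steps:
F(a, T) = T + T² + T*a (F(a, T) = (T*a + T²) + T = (T² + T*a) + T = T + T² + T*a)
z = -63 (z = -57 - 1*6 = -57 - 6 = -63)
g(b, k) = 4 - b - b*k*(1 + 2*b) (g(b, k) = 4 - ((b*(1 + b + b))*k + b) = 4 - ((b*(1 + 2*b))*k + b) = 4 - (b*k*(1 + 2*b) + b) = 4 - (b + b*k*(1 + 2*b)) = 4 + (-b - b*k*(1 + 2*b)) = 4 - b - b*k*(1 + 2*b))
74 + g(11, 12)/z = 74 + (4 - 1*11 - 1*11*12*(1 + 2*11))/(-63) = 74 + (4 - 11 - 1*11*12*(1 + 22))*(-1/63) = 74 + (4 - 11 - 1*11*12*23)*(-1/63) = 74 + (4 - 11 - 3036)*(-1/63) = 74 - 3043*(-1/63) = 74 + 3043/63 = 7705/63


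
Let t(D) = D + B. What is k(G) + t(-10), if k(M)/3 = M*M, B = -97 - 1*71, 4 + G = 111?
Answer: 34169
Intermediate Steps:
G = 107 (G = -4 + 111 = 107)
B = -168 (B = -97 - 71 = -168)
k(M) = 3*M² (k(M) = 3*(M*M) = 3*M²)
t(D) = -168 + D (t(D) = D - 168 = -168 + D)
k(G) + t(-10) = 3*107² + (-168 - 10) = 3*11449 - 178 = 34347 - 178 = 34169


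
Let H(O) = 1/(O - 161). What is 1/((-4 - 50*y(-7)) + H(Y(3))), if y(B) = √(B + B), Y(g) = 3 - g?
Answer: -20769/181530205 + 51842*I*√14/36306041 ≈ -0.00011441 + 0.0053428*I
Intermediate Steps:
y(B) = √2*√B (y(B) = √(2*B) = √2*√B)
H(O) = 1/(-161 + O)
1/((-4 - 50*y(-7)) + H(Y(3))) = 1/((-4 - 50*√2*√(-7)) + 1/(-161 + (3 - 1*3))) = 1/((-4 - 50*√2*I*√7) + 1/(-161 + (3 - 3))) = 1/((-4 - 50*I*√14) + 1/(-161 + 0)) = 1/((-4 - 50*I*√14) + 1/(-161)) = 1/((-4 - 50*I*√14) - 1/161) = 1/(-645/161 - 50*I*√14)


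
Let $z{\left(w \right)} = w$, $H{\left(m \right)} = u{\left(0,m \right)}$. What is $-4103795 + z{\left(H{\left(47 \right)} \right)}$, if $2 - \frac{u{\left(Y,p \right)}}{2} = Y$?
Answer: $-4103791$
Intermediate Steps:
$u{\left(Y,p \right)} = 4 - 2 Y$
$H{\left(m \right)} = 4$ ($H{\left(m \right)} = 4 - 0 = 4 + 0 = 4$)
$-4103795 + z{\left(H{\left(47 \right)} \right)} = -4103795 + 4 = -4103791$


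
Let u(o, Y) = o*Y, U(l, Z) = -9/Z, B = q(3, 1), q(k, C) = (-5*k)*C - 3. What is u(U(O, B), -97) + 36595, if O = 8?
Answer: 73093/2 ≈ 36547.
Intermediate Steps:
q(k, C) = -3 - 5*C*k (q(k, C) = -5*C*k - 3 = -3 - 5*C*k)
B = -18 (B = -3 - 5*1*3 = -3 - 15 = -18)
u(o, Y) = Y*o
u(U(O, B), -97) + 36595 = -(-873)/(-18) + 36595 = -(-873)*(-1)/18 + 36595 = -97*½ + 36595 = -97/2 + 36595 = 73093/2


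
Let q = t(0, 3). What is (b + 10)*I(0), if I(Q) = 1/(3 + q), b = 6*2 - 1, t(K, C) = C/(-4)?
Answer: 28/3 ≈ 9.3333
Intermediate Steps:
t(K, C) = -C/4 (t(K, C) = C*(-¼) = -C/4)
b = 11 (b = 12 - 1 = 11)
q = -¾ (q = -¼*3 = -¾ ≈ -0.75000)
I(Q) = 4/9 (I(Q) = 1/(3 - ¾) = 1/(9/4) = 4/9)
(b + 10)*I(0) = (11 + 10)*(4/9) = 21*(4/9) = 28/3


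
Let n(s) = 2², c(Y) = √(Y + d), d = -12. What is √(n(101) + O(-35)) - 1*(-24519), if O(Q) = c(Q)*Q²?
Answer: 24519 + √(4 + 1225*I*√47) ≈ 24584.0 + 64.785*I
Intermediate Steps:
c(Y) = √(-12 + Y) (c(Y) = √(Y - 12) = √(-12 + Y))
n(s) = 4
O(Q) = Q²*√(-12 + Q) (O(Q) = √(-12 + Q)*Q² = Q²*√(-12 + Q))
√(n(101) + O(-35)) - 1*(-24519) = √(4 + (-35)²*√(-12 - 35)) - 1*(-24519) = √(4 + 1225*√(-47)) + 24519 = √(4 + 1225*(I*√47)) + 24519 = √(4 + 1225*I*√47) + 24519 = 24519 + √(4 + 1225*I*√47)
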